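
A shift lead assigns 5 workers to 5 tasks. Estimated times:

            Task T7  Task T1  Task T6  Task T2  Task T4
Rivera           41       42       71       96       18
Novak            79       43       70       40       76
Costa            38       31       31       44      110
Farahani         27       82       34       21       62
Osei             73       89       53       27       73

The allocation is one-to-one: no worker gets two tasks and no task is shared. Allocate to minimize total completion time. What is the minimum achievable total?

Optimal: Rivera→Task T4 (18 min), Novak→Task T1 (43 min), Costa→Task T6 (31 min), Farahani→Task T7 (27 min), Osei→Task T2 (27 min) — total 18+43+31+27+27 = 146 min.
Column-greedy (each task in turn goes to its cheapest remaining worker) gives 169 min, worse by 23.
Next-best assignment: Rivera→Task T4, Novak→Task T1, Costa→Task T7, Farahani→Task T6, Osei→Task T2 = 160 min.

Minimum total: 146 min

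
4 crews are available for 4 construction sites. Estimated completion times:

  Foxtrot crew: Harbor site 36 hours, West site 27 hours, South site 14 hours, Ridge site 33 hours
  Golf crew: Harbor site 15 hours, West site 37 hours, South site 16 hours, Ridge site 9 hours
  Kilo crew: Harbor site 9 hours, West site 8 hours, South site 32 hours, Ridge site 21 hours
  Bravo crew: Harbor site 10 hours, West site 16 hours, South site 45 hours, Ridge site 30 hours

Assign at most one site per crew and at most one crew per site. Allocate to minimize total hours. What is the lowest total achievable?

Min total: 41 hours

This is the linear assignment problem.
Optimal: Foxtrot crew→South site (14 hours), Golf crew→Ridge site (9 hours), Kilo crew→West site (8 hours), Bravo crew→Harbor site (10 hours) — total 14+9+8+10 = 41 hours.
Column-greedy (each site in turn goes to its cheapest remaining crew) gives 48 hours, worse by 7.
Swapping Bravo crew↔Foxtrot crew (Bravo crew→South site 45 hours, Foxtrot crew→Harbor site 36 hours) adds 57.
Every other assignment is strictly worse.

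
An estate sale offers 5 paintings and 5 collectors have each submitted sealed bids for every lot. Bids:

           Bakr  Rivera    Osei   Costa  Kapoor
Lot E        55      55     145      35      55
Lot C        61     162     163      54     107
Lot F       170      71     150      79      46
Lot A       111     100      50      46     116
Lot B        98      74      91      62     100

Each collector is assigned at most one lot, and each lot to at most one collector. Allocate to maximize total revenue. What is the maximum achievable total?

Max total: $655

Optimal: Bakr→Lot F ($170), Rivera→Lot C ($162), Osei→Lot E ($145), Costa→Lot B ($62), Kapoor→Lot A ($116) — total 170+162+145+62+116 = $655.
Max-entry greedy (repeatedly take the single best remaining cell) gives $558, worse by 97.
Swapping Rivera↔Osei (Rivera→Lot E $55, Osei→Lot C $163) loses 89.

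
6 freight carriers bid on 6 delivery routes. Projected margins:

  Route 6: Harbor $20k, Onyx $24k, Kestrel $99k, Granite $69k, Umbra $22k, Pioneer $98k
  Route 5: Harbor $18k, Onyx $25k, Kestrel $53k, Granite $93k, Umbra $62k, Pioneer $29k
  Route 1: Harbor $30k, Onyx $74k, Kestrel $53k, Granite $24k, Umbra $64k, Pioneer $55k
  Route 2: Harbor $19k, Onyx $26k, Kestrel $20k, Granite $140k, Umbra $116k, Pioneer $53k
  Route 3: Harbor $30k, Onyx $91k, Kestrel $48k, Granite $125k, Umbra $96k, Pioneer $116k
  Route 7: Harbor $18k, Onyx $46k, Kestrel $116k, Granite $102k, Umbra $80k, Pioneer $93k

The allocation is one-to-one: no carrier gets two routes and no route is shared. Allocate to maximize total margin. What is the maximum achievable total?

Maximum total: $547k

Optimal: Harbor→Route 5 ($18k), Onyx→Route 1 ($74k), Kestrel→Route 7 ($116k), Granite→Route 3 ($125k), Umbra→Route 2 ($116k), Pioneer→Route 6 ($98k) — total 18+74+116+125+116+98 = $547k.
Max-entry greedy (repeatedly take the single best remaining cell) gives $528k, worse by 19.
Next-best assignment: Harbor→Route 1, Onyx→Route 3, Kestrel→Route 7, Granite→Route 5, Umbra→Route 2, Pioneer→Route 6 = $544k.
Checked against all permutations: $547k is optimal.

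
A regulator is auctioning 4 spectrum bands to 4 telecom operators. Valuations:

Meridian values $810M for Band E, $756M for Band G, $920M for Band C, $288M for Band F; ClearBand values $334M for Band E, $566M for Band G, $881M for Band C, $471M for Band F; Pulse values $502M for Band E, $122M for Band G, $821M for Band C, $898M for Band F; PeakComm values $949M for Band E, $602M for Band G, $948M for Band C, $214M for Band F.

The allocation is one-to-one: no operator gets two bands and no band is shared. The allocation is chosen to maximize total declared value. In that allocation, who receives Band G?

Meridian receives Band G.

Optimal: Meridian→Band G ($756M), ClearBand→Band C ($881M), Pulse→Band F ($898M), PeakComm→Band E ($949M) — total 756+881+898+949 = $3484M.
Max-entry greedy (repeatedly take the single best remaining cell) gives $3333M, worse by 151.
Checked against all permutations: $3484M is optimal.
Meridian's own top band is Band C ($920M), but forcing Meridian→Band C and reassigning the rest optimally gives only $3333M — worse by 151.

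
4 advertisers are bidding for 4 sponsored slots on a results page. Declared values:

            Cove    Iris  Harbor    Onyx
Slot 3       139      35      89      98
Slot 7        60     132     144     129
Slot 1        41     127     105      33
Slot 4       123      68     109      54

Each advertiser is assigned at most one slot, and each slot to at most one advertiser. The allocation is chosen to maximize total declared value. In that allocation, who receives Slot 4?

Optimal: Cove→Slot 3 ($139), Iris→Slot 1 ($127), Harbor→Slot 4 ($109), Onyx→Slot 7 ($129) — total 139+127+109+129 = $504.
Row-greedy (each advertiser in turn takes its best remaining slot) gives $413, worse by 91.
Swapping Harbor↔Onyx (Harbor→Slot 7 $144, Onyx→Slot 4 $54) loses 40.
Harbor's own top slot is Slot 7 ($144), but forcing Harbor→Slot 7 and reassigning the rest optimally gives only $492 — worse by 12.

Harbor receives Slot 4.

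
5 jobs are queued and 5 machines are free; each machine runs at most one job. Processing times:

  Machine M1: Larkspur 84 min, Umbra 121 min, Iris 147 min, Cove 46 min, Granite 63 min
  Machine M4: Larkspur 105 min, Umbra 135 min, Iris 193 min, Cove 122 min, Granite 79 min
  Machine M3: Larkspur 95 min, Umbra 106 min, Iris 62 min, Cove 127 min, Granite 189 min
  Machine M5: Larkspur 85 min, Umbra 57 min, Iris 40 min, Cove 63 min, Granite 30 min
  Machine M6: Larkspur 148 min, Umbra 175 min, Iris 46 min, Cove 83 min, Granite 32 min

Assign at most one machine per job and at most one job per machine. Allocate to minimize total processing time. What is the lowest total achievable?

This is a one-to-one assignment (minimum-cost bipartite matching).
Optimal: Larkspur→Machine M4 (105 min), Umbra→Machine M5 (57 min), Iris→Machine M3 (62 min), Cove→Machine M1 (46 min), Granite→Machine M6 (32 min) — total 105+57+62+46+32 = 302 min.
Row-greedy (each job in turn takes its cheapest remaining machine) gives 498 min, worse by 196.

Min total: 302 min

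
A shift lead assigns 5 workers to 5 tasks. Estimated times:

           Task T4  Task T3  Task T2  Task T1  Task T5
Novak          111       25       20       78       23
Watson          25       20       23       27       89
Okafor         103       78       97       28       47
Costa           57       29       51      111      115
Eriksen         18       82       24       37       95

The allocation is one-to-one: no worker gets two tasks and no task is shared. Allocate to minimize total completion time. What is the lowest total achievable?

Optimal: Novak→Task T5 (23 min), Watson→Task T2 (23 min), Okafor→Task T1 (28 min), Costa→Task T3 (29 min), Eriksen→Task T4 (18 min) — total 23+23+28+29+18 = 121 min.
Min-entry greedy (repeatedly take the single cheapest remaining cell) gives 201 min, worse by 80.
Next-best assignment: Novak→Task T5, Watson→Task T4, Okafor→Task T1, Costa→Task T3, Eriksen→Task T2 = 129 min.

Minimum total: 121 min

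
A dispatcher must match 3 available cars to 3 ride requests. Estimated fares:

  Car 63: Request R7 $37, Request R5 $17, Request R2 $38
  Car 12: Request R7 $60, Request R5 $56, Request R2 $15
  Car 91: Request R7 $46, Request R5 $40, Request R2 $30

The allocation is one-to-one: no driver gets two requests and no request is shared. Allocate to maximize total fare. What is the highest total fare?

Maximum total: $140

Optimal: Car 63→Request R2 ($38), Car 12→Request R5 ($56), Car 91→Request R7 ($46) — total 38+56+46 = $140.
Max-entry greedy (repeatedly take the single best remaining cell) gives $138, worse by 2.
Next-best assignment: Car 63→Request R2, Car 12→Request R7, Car 91→Request R5 = $138.
Checked against all permutations: $140 is optimal.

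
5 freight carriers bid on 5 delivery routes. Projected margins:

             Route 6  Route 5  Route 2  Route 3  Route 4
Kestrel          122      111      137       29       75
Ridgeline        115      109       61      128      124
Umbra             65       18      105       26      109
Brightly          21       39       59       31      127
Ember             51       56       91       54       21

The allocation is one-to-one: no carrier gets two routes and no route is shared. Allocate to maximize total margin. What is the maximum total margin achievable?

Optimal: Kestrel→Route 6 ($122k), Ridgeline→Route 3 ($128k), Umbra→Route 2 ($105k), Brightly→Route 4 ($127k), Ember→Route 5 ($56k) — total 122+128+105+127+56 = $538k.
Column-greedy (each route in turn goes to its best remaining carrier) gives $517k, worse by 21.
Next-best assignment: Kestrel→Route 5, Ridgeline→Route 3, Umbra→Route 6, Brightly→Route 4, Ember→Route 2 = $522k.
No other one-to-one assignment exceeds $538k.

Maximum total: $538k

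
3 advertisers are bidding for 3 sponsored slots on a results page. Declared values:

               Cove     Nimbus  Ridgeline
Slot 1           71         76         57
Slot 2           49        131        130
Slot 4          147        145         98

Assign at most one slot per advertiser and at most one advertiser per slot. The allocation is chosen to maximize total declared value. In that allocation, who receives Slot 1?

Optimal: Cove→Slot 4 ($147), Nimbus→Slot 1 ($76), Ridgeline→Slot 2 ($130) — total 147+76+130 = $353.
Max-entry greedy (repeatedly take the single best remaining cell) gives $335, worse by 18.
Nimbus's own top slot is Slot 4 ($145), but forcing Nimbus→Slot 4 and reassigning the rest optimally gives only $346 — worse by 7.

Nimbus receives Slot 1.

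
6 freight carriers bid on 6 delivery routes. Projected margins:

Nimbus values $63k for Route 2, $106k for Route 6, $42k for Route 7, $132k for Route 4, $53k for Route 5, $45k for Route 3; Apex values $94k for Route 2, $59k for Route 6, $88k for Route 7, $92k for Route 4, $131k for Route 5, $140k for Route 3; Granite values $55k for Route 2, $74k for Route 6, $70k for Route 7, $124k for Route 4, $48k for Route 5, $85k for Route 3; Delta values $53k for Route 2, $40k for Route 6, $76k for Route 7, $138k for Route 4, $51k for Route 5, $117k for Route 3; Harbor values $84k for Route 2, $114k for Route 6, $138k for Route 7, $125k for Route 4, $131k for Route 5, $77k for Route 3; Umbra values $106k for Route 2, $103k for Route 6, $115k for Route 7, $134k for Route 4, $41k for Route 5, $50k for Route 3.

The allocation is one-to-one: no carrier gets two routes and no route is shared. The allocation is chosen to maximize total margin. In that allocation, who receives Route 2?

This is the linear assignment problem.
Optimal: Nimbus→Route 6 ($106k), Apex→Route 5 ($131k), Granite→Route 4 ($124k), Delta→Route 3 ($117k), Harbor→Route 7 ($138k), Umbra→Route 2 ($106k) — total 106+131+124+117+138+106 = $722k.
Max-entry greedy (repeatedly take the single best remaining cell) gives $676k, worse by 46.
No other one-to-one assignment exceeds $722k.
Umbra's own top route is Route 4 ($134k), but forcing Umbra→Route 4 and reassigning the rest optimally gives only $681k — worse by 41.

Umbra receives Route 2.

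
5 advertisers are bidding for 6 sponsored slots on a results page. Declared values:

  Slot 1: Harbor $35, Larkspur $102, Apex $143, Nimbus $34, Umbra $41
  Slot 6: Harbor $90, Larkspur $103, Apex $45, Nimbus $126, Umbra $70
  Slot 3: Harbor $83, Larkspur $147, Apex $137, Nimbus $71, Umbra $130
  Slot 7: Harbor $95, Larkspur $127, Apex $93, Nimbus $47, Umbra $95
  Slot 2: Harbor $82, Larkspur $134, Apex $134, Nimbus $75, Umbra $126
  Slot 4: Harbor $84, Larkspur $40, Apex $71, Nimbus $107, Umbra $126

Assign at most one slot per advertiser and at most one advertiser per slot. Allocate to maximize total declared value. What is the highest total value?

Optimal: Harbor→Slot 7 ($95), Larkspur→Slot 3 ($147), Apex→Slot 1 ($143), Nimbus→Slot 6 ($126), Umbra→Slot 2 ($126) — total 95+147+143+126+126 = $637.
Checked against all permutations: $637 is optimal.

Maximum total: $637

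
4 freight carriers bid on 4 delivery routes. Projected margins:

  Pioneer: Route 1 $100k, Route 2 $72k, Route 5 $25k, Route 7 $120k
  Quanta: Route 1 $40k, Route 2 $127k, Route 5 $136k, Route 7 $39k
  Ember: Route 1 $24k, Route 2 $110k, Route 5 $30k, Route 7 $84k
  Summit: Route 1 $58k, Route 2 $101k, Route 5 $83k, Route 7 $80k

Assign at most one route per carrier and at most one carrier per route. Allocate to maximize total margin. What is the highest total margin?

This is a one-to-one assignment (maximum-weight bipartite matching).
Optimal: Pioneer→Route 1 ($100k), Quanta→Route 5 ($136k), Ember→Route 2 ($110k), Summit→Route 7 ($80k) — total 100+136+110+80 = $426k.
Row-greedy (each carrier in turn takes its best remaining route) gives $424k, worse by 2.
Next-best assignment: Pioneer→Route 7, Quanta→Route 5, Ember→Route 2, Summit→Route 1 = $424k.
No other one-to-one assignment exceeds $426k.

Maximum total: $426k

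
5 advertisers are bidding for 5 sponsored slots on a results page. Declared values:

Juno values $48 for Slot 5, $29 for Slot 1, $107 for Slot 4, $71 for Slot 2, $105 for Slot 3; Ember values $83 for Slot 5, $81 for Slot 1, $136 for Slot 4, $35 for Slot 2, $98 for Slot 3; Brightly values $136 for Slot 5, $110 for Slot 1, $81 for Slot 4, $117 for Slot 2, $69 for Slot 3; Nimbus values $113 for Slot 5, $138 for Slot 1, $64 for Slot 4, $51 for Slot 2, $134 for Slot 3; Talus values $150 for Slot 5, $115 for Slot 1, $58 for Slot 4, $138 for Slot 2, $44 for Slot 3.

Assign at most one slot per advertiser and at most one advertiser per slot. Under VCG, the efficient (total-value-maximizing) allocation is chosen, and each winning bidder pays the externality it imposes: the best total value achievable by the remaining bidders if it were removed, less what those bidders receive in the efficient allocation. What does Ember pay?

Efficient allocation: Juno→Slot 3 ($105), Ember→Slot 4 ($136), Brightly→Slot 5 ($136), Nimbus→Slot 1 ($138), Talus→Slot 2 ($138); total welfare W = $653.
Ember receives Slot 4 at value $136, so the others get W − 136 = $517.
Without Ember: best allocation of the remaining 4 bidders over all 5 slots is Juno→Slot 4 ($107), Brightly→Slot 5 ($136), Nimbus→Slot 1 ($138), Talus→Slot 2 ($138), total $519.
VCG payment = (others' best without Ember) − (others' welfare with Ember) = 519 − 517 = $2.

Ember pays $2.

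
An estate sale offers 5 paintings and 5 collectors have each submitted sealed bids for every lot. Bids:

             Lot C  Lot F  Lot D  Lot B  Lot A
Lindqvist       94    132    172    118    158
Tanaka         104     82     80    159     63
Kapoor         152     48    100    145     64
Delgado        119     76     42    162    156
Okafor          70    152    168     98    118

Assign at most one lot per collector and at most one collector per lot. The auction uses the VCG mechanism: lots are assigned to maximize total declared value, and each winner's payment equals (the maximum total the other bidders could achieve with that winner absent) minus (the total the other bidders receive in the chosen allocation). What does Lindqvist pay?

Lindqvist pays $16.

Efficient allocation: Lindqvist→Lot D ($172), Tanaka→Lot B ($159), Kapoor→Lot C ($152), Delgado→Lot A ($156), Okafor→Lot F ($152); total welfare W = $791.
Lindqvist receives Lot D at value $172, so the others get W − 172 = $619.
Without Lindqvist: best allocation of the remaining 4 bidders over all 5 lots is Tanaka→Lot B ($159), Kapoor→Lot C ($152), Delgado→Lot A ($156), Okafor→Lot D ($168), total $635.
VCG payment = (others' best without Lindqvist) − (others' welfare with Lindqvist) = 635 − 619 = $16.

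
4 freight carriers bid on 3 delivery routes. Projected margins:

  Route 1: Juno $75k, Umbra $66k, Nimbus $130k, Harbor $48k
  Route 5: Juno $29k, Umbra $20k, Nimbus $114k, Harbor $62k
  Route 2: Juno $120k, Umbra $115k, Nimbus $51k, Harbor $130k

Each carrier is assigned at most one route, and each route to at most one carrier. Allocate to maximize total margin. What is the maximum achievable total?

This is a one-to-one assignment (maximum-weight bipartite matching).
Optimal: Juno→Route 1 ($75k), Nimbus→Route 5 ($114k), Harbor→Route 2 ($130k) — total 75+114+130 = $319k.
Row-greedy (each carrier in turn takes its best remaining route) gives $300k, worse by 19.
Checked against all permutations: $319k is optimal.

Maximum total: $319k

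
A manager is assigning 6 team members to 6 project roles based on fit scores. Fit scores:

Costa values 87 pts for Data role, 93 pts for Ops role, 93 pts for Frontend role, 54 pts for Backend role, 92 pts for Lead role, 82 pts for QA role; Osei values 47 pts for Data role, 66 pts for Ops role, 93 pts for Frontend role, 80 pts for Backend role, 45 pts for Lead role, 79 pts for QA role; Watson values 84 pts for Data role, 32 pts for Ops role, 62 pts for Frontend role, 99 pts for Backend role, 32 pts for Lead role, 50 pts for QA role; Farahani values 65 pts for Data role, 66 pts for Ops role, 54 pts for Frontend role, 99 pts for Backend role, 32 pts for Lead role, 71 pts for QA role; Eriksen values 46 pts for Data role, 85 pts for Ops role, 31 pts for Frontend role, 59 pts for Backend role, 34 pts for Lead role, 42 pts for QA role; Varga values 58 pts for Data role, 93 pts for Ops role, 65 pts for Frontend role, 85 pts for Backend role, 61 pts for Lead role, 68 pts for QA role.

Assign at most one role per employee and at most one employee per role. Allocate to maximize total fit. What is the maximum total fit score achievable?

Maximum total: 521 pts

This is a one-to-one assignment (maximum-weight bipartite matching).
Optimal: Costa→Lead role (92 pts), Osei→Frontend role (93 pts), Watson→Data role (84 pts), Farahani→Backend role (99 pts), Eriksen→Ops role (85 pts), Varga→QA role (68 pts) — total 92+93+84+99+85+68 = 521 pts.
Column-greedy (each role in turn goes to its best remaining employee) gives 477 pts, worse by 44.
Next-best assignment: Costa→Lead role, Osei→Frontend role, Watson→Data role, Farahani→QA role, Eriksen→Ops role, Varga→Backend role = 510 pts.
Swapping Varga↔Farahani (Varga→Backend role 85 pts, Farahani→QA role 71 pts) loses 11.
Every other assignment is strictly worse.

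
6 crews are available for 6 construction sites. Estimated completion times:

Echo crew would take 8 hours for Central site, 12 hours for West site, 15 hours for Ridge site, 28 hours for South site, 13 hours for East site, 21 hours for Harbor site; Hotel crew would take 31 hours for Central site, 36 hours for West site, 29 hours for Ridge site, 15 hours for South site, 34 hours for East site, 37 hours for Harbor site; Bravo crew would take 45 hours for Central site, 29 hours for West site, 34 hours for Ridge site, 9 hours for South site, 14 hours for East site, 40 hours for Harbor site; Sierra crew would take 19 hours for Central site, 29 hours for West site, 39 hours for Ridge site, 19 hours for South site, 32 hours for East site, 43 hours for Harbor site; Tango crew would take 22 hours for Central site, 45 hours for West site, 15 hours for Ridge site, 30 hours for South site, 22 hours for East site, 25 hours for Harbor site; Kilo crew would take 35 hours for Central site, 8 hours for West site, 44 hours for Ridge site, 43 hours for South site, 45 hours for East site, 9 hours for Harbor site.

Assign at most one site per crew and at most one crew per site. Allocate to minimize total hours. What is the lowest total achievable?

Minimum total: 84 hours

This is a one-to-one assignment (minimum-cost bipartite matching).
Optimal: Echo crew→West site (12 hours), Hotel crew→South site (15 hours), Bravo crew→East site (14 hours), Sierra crew→Central site (19 hours), Tango crew→Ridge site (15 hours), Kilo crew→Harbor site (9 hours) — total 12+15+14+19+15+9 = 84 hours.
Column-greedy (each site in turn goes to its cheapest remaining crew) gives 109 hours, worse by 25.
Every other assignment is strictly worse.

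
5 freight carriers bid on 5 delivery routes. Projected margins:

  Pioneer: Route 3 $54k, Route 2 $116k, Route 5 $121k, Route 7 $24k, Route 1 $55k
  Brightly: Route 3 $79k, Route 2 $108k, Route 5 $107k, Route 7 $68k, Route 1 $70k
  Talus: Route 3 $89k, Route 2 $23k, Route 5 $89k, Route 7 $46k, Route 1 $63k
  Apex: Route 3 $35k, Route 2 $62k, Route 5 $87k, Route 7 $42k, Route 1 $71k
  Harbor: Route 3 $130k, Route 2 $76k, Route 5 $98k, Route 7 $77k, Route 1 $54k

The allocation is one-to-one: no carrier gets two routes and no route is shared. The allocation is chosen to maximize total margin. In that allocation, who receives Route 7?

Talus receives Route 7.

Optimal: Pioneer→Route 5 ($121k), Brightly→Route 2 ($108k), Talus→Route 7 ($46k), Apex→Route 1 ($71k), Harbor→Route 3 ($130k) — total 121+108+46+71+130 = $476k.
Talus's own top route is Route 3 ($89k), but forcing Talus→Route 3 and reassigning the rest optimally gives only $466k — worse by 10.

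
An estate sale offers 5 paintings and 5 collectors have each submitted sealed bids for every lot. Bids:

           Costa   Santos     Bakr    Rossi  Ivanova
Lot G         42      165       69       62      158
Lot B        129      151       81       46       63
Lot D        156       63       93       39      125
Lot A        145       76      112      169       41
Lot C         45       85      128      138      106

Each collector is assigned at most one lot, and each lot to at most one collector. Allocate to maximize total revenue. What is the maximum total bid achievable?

Optimal: Costa→Lot D ($156), Santos→Lot B ($151), Bakr→Lot C ($128), Rossi→Lot A ($169), Ivanova→Lot G ($158) — total 156+151+128+169+158 = $762.
Row-greedy (each collector in turn takes its best remaining lot) gives $681, worse by 81.
Swapping Rossi↔Costa (Rossi→Lot D $39, Costa→Lot A $145) loses 141.

Max total: $762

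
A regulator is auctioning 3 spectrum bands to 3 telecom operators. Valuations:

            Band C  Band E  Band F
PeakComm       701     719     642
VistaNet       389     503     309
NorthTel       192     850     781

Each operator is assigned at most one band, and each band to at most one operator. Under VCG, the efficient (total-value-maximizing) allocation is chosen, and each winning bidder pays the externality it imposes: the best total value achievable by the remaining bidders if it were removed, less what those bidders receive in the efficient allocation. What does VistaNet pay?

Efficient allocation: PeakComm→Band C ($701M), VistaNet→Band E ($503M), NorthTel→Band F ($781M); total welfare W = $1985M.
VistaNet receives Band E at value $503M, so the others get W − 503 = $1482M.
Without VistaNet: best allocation of the remaining 2 bidders over all 3 bands is PeakComm→Band C ($701M), NorthTel→Band E ($850M), total $1551M.
VCG payment = (others' best without VistaNet) − (others' welfare with VistaNet) = 1551 − 1482 = $69M.

VistaNet pays $69M.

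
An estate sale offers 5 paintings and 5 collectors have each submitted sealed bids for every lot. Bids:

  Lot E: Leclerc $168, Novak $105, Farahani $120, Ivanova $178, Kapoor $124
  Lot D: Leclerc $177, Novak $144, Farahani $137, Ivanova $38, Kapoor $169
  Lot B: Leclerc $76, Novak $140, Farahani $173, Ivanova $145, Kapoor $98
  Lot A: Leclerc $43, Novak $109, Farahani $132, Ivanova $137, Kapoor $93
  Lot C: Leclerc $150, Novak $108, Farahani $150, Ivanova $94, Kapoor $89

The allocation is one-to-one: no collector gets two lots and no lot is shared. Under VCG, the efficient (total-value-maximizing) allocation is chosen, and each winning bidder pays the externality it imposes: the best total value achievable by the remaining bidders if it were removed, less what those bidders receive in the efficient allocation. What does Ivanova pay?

Ivanova pays $26.

Efficient allocation: Leclerc→Lot C ($150), Novak→Lot A ($109), Farahani→Lot B ($173), Ivanova→Lot E ($178), Kapoor→Lot D ($169); total welfare W = $779.
Ivanova receives Lot E at value $178, so the others get W − 178 = $601.
Without Ivanova: best allocation of the remaining 4 bidders over all 5 lots is Leclerc→Lot E ($168), Novak→Lot B ($140), Farahani→Lot C ($150), Kapoor→Lot D ($169), total $627.
VCG payment = (others' best without Ivanova) − (others' welfare with Ivanova) = 627 − 601 = $26.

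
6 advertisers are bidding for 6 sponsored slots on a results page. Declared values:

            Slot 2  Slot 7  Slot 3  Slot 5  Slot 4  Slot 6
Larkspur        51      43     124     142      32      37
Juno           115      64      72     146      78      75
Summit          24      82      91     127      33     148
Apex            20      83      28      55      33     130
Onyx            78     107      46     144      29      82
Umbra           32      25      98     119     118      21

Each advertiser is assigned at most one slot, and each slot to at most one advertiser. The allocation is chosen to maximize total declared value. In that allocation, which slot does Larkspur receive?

Larkspur receives Slot 3.

Optimal: Larkspur→Slot 3 ($124), Juno→Slot 2 ($115), Summit→Slot 6 ($148), Apex→Slot 7 ($83), Onyx→Slot 5 ($144), Umbra→Slot 4 ($118) — total 124+115+148+83+144+118 = $732.
Column-greedy (each slot in turn goes to its best remaining advertiser) gives $721, worse by 11.
Next-best assignment: Larkspur→Slot 3, Juno→Slot 2, Summit→Slot 5, Apex→Slot 6, Onyx→Slot 7, Umbra→Slot 4 = $721.
Larkspur's own top slot is Slot 5 ($142), but forcing Larkspur→Slot 5 and reassigning the rest optimally gives only $703 — worse by 29.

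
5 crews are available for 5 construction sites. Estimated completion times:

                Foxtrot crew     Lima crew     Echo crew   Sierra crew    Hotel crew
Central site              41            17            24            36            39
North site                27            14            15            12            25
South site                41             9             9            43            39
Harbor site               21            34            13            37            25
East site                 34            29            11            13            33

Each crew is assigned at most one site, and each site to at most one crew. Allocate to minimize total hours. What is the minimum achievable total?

Min total: 85 hours

Optimal: Foxtrot crew→Harbor site (21 hours), Lima crew→Central site (17 hours), Echo crew→South site (9 hours), Sierra crew→East site (13 hours), Hotel crew→North site (25 hours) — total 21+17+9+13+25 = 85 hours.
Checked against all permutations: 85 hours is optimal.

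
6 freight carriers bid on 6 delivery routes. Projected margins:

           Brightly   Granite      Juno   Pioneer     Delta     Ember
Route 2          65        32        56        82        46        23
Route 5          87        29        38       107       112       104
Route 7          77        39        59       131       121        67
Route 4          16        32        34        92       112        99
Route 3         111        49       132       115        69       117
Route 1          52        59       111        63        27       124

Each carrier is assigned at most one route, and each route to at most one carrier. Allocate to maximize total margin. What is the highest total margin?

Treat this as an assignment problem: match each carrier to one route.
Optimal: Brightly→Route 5 ($87k), Granite→Route 2 ($32k), Juno→Route 3 ($132k), Pioneer→Route 7 ($131k), Delta→Route 4 ($112k), Ember→Route 1 ($124k) — total 87+32+132+131+112+124 = $618k.
Column-greedy (each route in turn goes to its best remaining carrier) gives $561k, worse by 57.
Every other assignment is strictly worse.

Max total: $618k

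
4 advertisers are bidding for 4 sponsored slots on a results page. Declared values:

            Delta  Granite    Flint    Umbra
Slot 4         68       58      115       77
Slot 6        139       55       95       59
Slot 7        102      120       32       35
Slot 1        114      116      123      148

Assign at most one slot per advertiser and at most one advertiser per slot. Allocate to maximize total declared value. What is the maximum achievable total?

Treat this as an assignment problem: match each advertiser to one slot.
Optimal: Delta→Slot 6 ($139), Granite→Slot 7 ($120), Flint→Slot 4 ($115), Umbra→Slot 1 ($148) — total 139+120+115+148 = $522.
Row-greedy (each advertiser in turn takes its best remaining slot) gives $459, worse by 63.
Swapping Granite↔Flint (Granite→Slot 4 $58, Flint→Slot 7 $32) loses 145.
No other one-to-one assignment exceeds $522.

Max total: $522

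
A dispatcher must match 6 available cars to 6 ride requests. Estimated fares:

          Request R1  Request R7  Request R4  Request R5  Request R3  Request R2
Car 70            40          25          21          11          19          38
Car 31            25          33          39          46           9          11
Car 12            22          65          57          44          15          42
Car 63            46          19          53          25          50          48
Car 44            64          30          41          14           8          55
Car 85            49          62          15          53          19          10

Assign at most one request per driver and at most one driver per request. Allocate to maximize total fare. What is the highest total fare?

Maximum total: $317

Optimal: Car 70→Request R2 ($38), Car 31→Request R5 ($46), Car 12→Request R4 ($57), Car 63→Request R3 ($50), Car 44→Request R1 ($64), Car 85→Request R7 ($62) — total 38+46+57+50+64+62 = $317.
Max-entry greedy (repeatedly take the single best remaining cell) gives $282, worse by 35.
Checked against all permutations: $317 is optimal.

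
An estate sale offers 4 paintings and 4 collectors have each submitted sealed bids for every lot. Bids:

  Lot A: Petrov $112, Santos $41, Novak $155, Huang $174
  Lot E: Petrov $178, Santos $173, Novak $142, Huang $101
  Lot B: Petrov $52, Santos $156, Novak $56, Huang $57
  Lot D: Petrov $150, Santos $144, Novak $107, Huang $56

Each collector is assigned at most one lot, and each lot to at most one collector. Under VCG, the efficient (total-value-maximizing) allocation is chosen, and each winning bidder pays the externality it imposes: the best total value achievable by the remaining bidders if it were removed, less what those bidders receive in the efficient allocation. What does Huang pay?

Efficient allocation: Petrov→Lot D ($150), Santos→Lot B ($156), Novak→Lot E ($142), Huang→Lot A ($174); total welfare W = $622.
Huang receives Lot A at value $174, so the others get W − 174 = $448.
Without Huang: best allocation of the remaining 3 bidders over all 4 lots is Petrov→Lot E ($178), Santos→Lot B ($156), Novak→Lot A ($155), total $489.
VCG payment = (others' best without Huang) − (others' welfare with Huang) = 489 − 448 = $41.

Huang pays $41.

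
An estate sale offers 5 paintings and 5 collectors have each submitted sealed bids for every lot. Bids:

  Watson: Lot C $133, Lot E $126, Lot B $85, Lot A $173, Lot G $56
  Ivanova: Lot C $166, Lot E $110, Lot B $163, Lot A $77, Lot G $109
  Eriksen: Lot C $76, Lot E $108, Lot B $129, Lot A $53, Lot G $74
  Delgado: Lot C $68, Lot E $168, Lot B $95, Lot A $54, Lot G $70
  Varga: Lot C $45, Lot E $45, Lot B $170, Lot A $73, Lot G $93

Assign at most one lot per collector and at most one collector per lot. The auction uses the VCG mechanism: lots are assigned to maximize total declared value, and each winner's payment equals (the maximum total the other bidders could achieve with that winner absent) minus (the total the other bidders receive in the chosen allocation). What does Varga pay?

Varga pays $55.

Efficient allocation: Watson→Lot A ($173), Ivanova→Lot C ($166), Eriksen→Lot G ($74), Delgado→Lot E ($168), Varga→Lot B ($170); total welfare W = $751.
Varga receives Lot B at value $170, so the others get W − 170 = $581.
Without Varga: best allocation of the remaining 4 bidders over all 5 lots is Watson→Lot A ($173), Ivanova→Lot C ($166), Eriksen→Lot B ($129), Delgado→Lot E ($168), total $636.
VCG payment = (others' best without Varga) − (others' welfare with Varga) = 636 − 581 = $55.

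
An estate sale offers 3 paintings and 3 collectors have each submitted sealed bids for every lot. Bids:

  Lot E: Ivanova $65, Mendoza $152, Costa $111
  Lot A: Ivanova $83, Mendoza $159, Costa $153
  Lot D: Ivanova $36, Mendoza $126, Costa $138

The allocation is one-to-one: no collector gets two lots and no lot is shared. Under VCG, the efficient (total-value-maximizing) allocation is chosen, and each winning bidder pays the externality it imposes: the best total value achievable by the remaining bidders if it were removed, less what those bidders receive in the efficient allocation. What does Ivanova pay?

Ivanova pays $15.

Efficient allocation: Ivanova→Lot A ($83), Mendoza→Lot E ($152), Costa→Lot D ($138); total welfare W = $373.
Ivanova receives Lot A at value $83, so the others get W − 83 = $290.
Without Ivanova: best allocation of the remaining 2 bidders over all 3 lots is Mendoza→Lot E ($152), Costa→Lot A ($153), total $305.
VCG payment = (others' best without Ivanova) − (others' welfare with Ivanova) = 305 − 290 = $15.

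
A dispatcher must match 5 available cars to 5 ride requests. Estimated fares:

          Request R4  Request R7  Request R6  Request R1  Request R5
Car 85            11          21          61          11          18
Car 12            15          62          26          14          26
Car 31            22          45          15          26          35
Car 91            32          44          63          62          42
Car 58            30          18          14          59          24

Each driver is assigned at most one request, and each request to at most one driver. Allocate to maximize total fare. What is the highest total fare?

Max total: $250

This is the linear assignment problem.
Optimal: Car 85→Request R6 ($61), Car 12→Request R7 ($62), Car 31→Request R5 ($35), Car 91→Request R1 ($62), Car 58→Request R4 ($30) — total 61+62+35+62+30 = $250.
Column-greedy (each request in turn goes to its best remaining driver) gives $249, worse by 1.
Next-best assignment: Car 85→Request R6, Car 12→Request R7, Car 31→Request R5, Car 91→Request R4, Car 58→Request R1 = $249.
No other one-to-one assignment exceeds $250.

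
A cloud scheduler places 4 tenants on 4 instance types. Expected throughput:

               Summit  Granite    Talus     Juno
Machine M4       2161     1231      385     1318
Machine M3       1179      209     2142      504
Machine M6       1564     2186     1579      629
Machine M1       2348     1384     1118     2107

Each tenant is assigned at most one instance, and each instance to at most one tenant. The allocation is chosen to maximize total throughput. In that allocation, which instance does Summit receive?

Summit receives Machine M4.

This is the linear assignment problem.
Optimal: Summit→Machine M4 (2161 ops/s), Granite→Machine M6 (2186 ops/s), Talus→Machine M3 (2142 ops/s), Juno→Machine M1 (2107 ops/s) — total 2161+2186+2142+2107 = 8596 ops/s.
Max-entry greedy (repeatedly take the single best remaining cell) gives 7994 ops/s, worse by 602.
Every other assignment is strictly worse.
Summit's own top instance is Machine M1 (2348 ops/s), but forcing Summit→Machine M1 and reassigning the rest optimally gives only 7994 ops/s — worse by 602.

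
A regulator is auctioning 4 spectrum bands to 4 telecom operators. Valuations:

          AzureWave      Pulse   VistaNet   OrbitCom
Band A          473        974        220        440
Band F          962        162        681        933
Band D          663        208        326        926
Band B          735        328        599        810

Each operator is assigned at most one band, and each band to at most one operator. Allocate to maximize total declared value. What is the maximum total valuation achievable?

Maximum total: $3461M

This is the linear assignment problem.
Optimal: AzureWave→Band F ($962M), Pulse→Band A ($974M), VistaNet→Band B ($599M), OrbitCom→Band D ($926M) — total 962+974+599+926 = $3461M.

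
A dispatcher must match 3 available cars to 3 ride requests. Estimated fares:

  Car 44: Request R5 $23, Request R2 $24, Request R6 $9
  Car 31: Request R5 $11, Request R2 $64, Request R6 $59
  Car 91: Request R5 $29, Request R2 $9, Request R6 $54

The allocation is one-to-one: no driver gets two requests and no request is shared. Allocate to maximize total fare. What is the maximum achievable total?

Treat this as an assignment problem: match each driver to one request.
Optimal: Car 44→Request R5 ($23), Car 31→Request R2 ($64), Car 91→Request R6 ($54) — total 23+64+54 = $141.
Row-greedy (each driver in turn takes its best remaining request) gives $112, worse by 29.
Next-best assignment: Car 44→Request R2, Car 31→Request R6, Car 91→Request R5 = $112.
Swapping Car 44↔Car 91 (Car 44→Request R6 $9, Car 91→Request R5 $29) loses 39.
No other one-to-one assignment exceeds $141.

Max total: $141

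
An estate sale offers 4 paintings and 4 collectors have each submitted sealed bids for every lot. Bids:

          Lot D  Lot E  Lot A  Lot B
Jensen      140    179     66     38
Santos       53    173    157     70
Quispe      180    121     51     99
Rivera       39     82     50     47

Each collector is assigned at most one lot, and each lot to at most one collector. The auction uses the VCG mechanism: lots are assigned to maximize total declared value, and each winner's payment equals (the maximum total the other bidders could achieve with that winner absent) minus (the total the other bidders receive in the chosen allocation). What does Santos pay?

Efficient allocation: Jensen→Lot E ($179), Santos→Lot A ($157), Quispe→Lot D ($180), Rivera→Lot B ($47); total welfare W = $563.
Santos receives Lot A at value $157, so the others get W − 157 = $406.
Without Santos: best allocation of the remaining 3 bidders over all 4 lots is Jensen→Lot E ($179), Quispe→Lot D ($180), Rivera→Lot A ($50), total $409.
VCG payment = (others' best without Santos) − (others' welfare with Santos) = 409 − 406 = $3.

Santos pays $3.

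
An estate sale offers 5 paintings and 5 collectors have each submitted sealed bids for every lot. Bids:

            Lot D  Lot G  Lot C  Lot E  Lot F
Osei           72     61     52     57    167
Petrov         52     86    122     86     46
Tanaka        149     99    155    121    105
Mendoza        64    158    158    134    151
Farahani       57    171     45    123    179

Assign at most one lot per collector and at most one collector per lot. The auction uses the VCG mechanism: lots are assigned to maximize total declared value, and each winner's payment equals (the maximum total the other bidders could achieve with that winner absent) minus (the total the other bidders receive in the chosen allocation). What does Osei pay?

Efficient allocation: Osei→Lot F ($167), Petrov→Lot C ($122), Tanaka→Lot D ($149), Mendoza→Lot E ($134), Farahani→Lot G ($171); total welfare W = $743.
Osei receives Lot F at value $167, so the others get W − 167 = $576.
Without Osei: best allocation of the remaining 4 bidders over all 5 lots is Petrov→Lot C ($122), Tanaka→Lot D ($149), Mendoza→Lot G ($158), Farahani→Lot F ($179), total $608.
VCG payment = (others' best without Osei) − (others' welfare with Osei) = 608 − 576 = $32.

Osei pays $32.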